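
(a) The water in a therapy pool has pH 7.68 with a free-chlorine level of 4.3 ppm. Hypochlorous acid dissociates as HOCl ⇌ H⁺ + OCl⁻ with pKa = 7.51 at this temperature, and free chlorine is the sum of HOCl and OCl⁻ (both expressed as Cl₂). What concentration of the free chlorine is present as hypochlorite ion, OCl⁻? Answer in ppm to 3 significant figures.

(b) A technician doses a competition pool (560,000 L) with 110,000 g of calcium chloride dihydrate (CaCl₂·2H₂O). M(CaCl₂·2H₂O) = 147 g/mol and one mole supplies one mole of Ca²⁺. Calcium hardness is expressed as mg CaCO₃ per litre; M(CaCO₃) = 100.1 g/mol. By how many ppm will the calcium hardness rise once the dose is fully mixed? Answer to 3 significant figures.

(a) 2.57 ppm; (b) 134 ppm

(a) [OCl⁻]/[HOCl] = 10^(pH − pKa) = 10^(7.68 − 7.51) = 10^0.17 = 1.479.
(a) Fraction as HOCl = 1 / (1 + 1.479) = 0.4034.
(a) OCl⁻ = (1 − 0.4034) × 4.3 ppm = 2.566 ppm.

(b) Moles of Ca²⁺: 110,000 g ÷ 147 g/mol = 748.3 mol.
(b) As CaCO₃: 748.3 mol × 100.1 g/mol = 74,900 g.
(b) Rise: 74,900 g / 560,000 L × 1000 = 133.8 mg/L.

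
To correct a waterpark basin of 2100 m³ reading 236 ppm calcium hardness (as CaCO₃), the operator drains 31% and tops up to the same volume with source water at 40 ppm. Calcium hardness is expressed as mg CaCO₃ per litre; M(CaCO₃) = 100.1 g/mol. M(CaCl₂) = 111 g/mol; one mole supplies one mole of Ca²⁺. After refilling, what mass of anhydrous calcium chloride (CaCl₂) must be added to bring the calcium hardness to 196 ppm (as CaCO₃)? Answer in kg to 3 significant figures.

48.3 kg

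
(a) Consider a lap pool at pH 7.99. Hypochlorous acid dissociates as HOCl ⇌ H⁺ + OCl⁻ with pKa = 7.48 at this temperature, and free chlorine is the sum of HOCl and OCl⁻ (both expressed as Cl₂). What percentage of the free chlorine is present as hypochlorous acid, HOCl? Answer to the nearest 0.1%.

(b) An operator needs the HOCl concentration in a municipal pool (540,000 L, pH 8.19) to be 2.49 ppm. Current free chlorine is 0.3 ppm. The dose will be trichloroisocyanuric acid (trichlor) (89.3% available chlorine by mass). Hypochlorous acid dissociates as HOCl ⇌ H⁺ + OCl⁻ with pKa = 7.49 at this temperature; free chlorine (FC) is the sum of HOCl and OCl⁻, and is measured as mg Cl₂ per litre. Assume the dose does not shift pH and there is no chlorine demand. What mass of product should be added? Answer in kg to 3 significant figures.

(a) 23.6%; (b) 8.87 kg

(a) [OCl⁻]/[HOCl] = 10^(pH − pKa) = 10^(7.99 − 7.48) = 10^0.51 = 3.236.
(a) Fraction as HOCl = 1 / (1 + 3.236) = 0.2361.

(b) [OCl⁻]/[HOCl] = 10^(pH − pKa) = 10^(8.19 − 7.49) = 5.012; fraction as HOCl = 1/(1 + 5.012) = 0.1663.
(b) Free chlorine required for 2.49 ppm HOCl: 2.49 / 0.1663 = 14.97 ppm.
(b) FC to add: 14.97 − 0.3 = 14.67 mg/L as Cl₂.
(b) Cl₂ equivalent: 14.67 mg/L × 540,000 L = 7922 g.
(b) Product at 89.3% available Cl: 7922 / 0.893 = 8871 g.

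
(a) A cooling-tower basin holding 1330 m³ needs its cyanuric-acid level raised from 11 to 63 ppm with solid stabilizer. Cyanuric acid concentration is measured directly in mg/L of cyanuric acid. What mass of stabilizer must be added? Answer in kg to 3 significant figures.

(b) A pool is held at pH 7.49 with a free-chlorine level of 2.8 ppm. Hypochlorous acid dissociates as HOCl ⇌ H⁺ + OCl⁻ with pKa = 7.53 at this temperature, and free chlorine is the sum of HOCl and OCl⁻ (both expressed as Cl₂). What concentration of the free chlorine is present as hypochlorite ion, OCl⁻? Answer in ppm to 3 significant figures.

(a) Volume: 1330 m³ = 1,330,000 L.
(a) CYA to add: (63 − 11) = 52 mg/L × 1,330,000 L = 69,160 g cyanuric acid.

(b) [OCl⁻]/[HOCl] = 10^(pH − pKa) = 10^(7.49 − 7.53) = 10^-0.04 = 0.912.
(b) Fraction as HOCl = 1 / (1 + 0.912) = 0.523.
(b) OCl⁻ = (1 − 0.523) × 2.8 ppm = 1.336 ppm.

(a) 69.2 kg; (b) 1.34 ppm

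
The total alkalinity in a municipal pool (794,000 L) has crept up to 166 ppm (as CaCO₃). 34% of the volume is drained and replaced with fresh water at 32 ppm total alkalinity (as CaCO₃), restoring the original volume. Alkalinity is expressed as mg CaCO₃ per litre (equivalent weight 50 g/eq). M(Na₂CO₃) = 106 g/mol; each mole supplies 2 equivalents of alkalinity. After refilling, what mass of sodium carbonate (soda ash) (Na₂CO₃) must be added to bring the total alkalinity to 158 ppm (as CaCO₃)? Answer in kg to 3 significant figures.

31.6 kg

After draining 34% and refilling: 166 × 0.66 + 32 × 0.34 = 120.44 ppm.
Deficit to target: 158 − 120.44 = 37.56 mg/L.
As CaCO₃: 37.56 mg/L × 794,000 L = 29,820 g; ÷ 50 g/eq ÷ 2 = 298.2 mol Na₂CO₃.
Mass: 298.2 × 106 = 31,610 g.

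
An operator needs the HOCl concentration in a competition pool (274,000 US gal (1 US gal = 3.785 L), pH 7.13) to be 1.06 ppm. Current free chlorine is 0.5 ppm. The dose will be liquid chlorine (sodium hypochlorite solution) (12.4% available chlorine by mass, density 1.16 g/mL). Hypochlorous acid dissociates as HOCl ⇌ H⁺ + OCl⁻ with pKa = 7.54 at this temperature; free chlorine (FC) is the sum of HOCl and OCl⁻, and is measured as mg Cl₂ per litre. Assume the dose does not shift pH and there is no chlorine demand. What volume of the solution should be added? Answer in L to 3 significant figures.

Volume: 274,000 US gal × 3.785 L/gal = 1,037,090 L.
[OCl⁻]/[HOCl] = 10^(pH − pKa) = 10^(7.13 − 7.54) = 0.389; fraction as HOCl = 1/(1 + 0.389) = 0.7199.
Free chlorine required for 1.06 ppm HOCl: 1.06 / 0.7199 = 1.472 ppm.
FC to add: 1.472 − 0.5 = 0.9724 mg/L as Cl₂.
Cl₂ equivalent: 0.9724 mg/L × 1,037,090 L = 1008 g.
Product at 12.4% available Cl: 1008 / 0.124 = 8133 g.
Volume: 8133 g ÷ 1.16 g/mL = 7011 mL.

7.01 L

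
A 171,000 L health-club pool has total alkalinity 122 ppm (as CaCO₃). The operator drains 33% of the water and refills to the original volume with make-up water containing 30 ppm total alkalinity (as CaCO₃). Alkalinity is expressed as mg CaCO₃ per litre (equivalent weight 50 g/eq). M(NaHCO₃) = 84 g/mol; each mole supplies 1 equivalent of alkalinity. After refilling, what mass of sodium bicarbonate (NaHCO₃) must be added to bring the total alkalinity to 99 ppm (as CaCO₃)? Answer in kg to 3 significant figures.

2.11 kg

After draining 33% and refilling: 122 × 0.67 + 30 × 0.33 = 91.64 ppm.
Deficit to target: 99 − 91.64 = 7.36 mg/L.
As CaCO₃: 7.36 mg/L × 171,000 L = 1259 g; ÷ 50 g/eq ÷ 1 = 25.17 mol NaHCO₃.
Mass: 25.17 × 84 = 2114 g.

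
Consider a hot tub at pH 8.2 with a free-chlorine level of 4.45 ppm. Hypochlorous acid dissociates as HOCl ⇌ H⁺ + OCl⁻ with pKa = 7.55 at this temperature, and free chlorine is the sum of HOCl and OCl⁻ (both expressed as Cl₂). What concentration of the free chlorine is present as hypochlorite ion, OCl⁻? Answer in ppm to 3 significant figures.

3.64 ppm

[OCl⁻]/[HOCl] = 10^(pH − pKa) = 10^(8.2 − 7.55) = 10^0.65 = 4.467.
Fraction as HOCl = 1 / (1 + 4.467) = 0.1829.
OCl⁻ = (1 − 0.1829) × 4.45 ppm = 3.636 ppm.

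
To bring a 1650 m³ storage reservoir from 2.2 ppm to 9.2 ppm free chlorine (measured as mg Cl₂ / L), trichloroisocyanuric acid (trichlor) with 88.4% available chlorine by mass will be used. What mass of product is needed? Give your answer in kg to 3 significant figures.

Volume: 1650 m³ = 1,650,000 L.
Chlorine deficit: 9.2 − 2.2 = 7 ppm = 7 mg/L as Cl₂.
Cl₂ equivalent needed: 7 mg/L × 1,650,000 L = 11,550,000 mg = 11,550 g.
Product at 88.4% available chlorine: 11,550 / 0.884 = 13,070 g.

13.1 kg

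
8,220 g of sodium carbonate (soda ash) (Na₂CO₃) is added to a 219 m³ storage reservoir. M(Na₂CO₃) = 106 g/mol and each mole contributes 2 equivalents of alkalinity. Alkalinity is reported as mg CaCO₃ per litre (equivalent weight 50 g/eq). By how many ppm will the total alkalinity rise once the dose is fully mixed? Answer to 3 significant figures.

Volume: 219 m³ = 219,000 L.
Moles of Na₂CO₃: 8,220 g ÷ 106 g/mol = 77.55 mol → 155.1 eq of alkalinity.
As CaCO₃: 155.1 eq × 50 g/eq = 7755 g.
Rise: 7755 g / 219,000 L × 1000 = 35.41 mg/L.

35.4 ppm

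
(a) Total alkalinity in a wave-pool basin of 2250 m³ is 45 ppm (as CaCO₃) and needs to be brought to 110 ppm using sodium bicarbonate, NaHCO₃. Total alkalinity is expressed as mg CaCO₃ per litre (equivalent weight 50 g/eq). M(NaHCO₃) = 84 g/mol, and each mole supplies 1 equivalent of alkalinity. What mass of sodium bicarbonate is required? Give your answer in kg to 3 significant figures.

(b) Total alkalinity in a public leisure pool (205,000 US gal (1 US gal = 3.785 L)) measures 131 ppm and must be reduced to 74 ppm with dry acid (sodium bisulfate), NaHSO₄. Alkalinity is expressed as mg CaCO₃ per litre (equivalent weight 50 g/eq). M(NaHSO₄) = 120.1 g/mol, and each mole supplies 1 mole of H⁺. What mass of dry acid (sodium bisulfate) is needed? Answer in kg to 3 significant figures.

(a) Volume: 2250 m³ = 2,250,000 L.
(a) Alkalinity to add: (110 − 45) = 65 mg/L as CaCO₃ × 2,250,000 L = 146,200 g as CaCO₃.
(a) Equivalents: 146,200 g ÷ 50 g/eq = 2925 eq.
(a) NaHCO₃ supplies 1 eq per mole → 2925 mol.
(a) Mass: 2925 mol × 84 g/mol = 245,700 g.

(b) Volume: 205,000 US gal × 3.785 L/gal = 775,925 L.
(b) Alkalinity to neutralize: (131 − 74) = 57 mg/L as CaCO₃ × 775,925 L = 44,230 g as CaCO₃.
(b) Equivalents of H⁺ required: 44,230 ÷ 50 g/eq = 884.6 eq = 884.6 mol NaHSO₄.
(b) Mass of NaHSO₄: 884.6 × 120.1 = 106,200 g.

(a) 246 kg; (b) 106 kg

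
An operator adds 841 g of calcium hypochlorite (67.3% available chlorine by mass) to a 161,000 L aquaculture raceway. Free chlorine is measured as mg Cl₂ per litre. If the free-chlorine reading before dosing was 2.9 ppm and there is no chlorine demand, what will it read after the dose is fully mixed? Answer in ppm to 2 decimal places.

Available chlorine delivered: 841 g × 0.673 = 566 g as Cl₂.
Concentration rise: 566 g / 161,000 L = 3.515 mg/L = 3.52 ppm.
Final FC: 2.9 + 3.52 = 6.42 ppm.

6.42 ppm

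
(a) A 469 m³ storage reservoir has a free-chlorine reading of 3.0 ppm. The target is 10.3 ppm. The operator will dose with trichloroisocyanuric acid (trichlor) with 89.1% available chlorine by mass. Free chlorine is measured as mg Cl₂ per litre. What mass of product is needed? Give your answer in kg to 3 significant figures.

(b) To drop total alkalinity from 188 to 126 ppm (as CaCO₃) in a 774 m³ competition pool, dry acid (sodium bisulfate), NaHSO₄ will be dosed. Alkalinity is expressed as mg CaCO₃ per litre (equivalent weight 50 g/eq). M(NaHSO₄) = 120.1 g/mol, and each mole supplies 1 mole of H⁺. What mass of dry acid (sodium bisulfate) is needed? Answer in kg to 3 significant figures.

(a) 3.84 kg; (b) 115 kg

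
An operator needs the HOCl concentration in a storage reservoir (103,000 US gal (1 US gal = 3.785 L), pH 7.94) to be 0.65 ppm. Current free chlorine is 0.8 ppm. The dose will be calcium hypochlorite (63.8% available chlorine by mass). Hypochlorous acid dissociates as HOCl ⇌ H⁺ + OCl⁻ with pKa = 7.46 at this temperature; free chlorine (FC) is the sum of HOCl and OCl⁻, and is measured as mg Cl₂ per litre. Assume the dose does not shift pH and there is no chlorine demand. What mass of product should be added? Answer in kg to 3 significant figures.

1.11 kg

Volume: 103,000 US gal × 3.785 L/gal = 389,855 L.
[OCl⁻]/[HOCl] = 10^(pH − pKa) = 10^(7.94 − 7.46) = 3.02; fraction as HOCl = 1/(1 + 3.02) = 0.2488.
Free chlorine required for 0.65 ppm HOCl: 0.65 / 0.2488 = 2.613 ppm.
FC to add: 2.613 − 0.8 = 1.813 mg/L as Cl₂.
Cl₂ equivalent: 1.813 mg/L × 389,855 L = 706.8 g.
Product at 63.8% available Cl: 706.8 / 0.638 = 1108 g.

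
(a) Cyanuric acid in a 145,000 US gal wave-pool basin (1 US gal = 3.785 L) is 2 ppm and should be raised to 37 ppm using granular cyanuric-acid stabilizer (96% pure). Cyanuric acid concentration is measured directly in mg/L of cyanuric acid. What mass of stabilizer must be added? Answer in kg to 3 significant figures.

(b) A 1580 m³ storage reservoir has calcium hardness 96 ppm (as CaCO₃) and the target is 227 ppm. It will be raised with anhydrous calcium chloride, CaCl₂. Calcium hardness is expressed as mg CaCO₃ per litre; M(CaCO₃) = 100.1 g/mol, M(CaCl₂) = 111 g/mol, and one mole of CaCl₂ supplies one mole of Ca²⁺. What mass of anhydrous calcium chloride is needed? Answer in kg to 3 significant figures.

(a) 20.0 kg; (b) 230 kg

(a) Volume: 145,000 US gal × 3.785 L/gal = 548,825 L.
(a) CYA to add: (37 − 2) = 35 mg/L × 548,825 L = 19,210 g cyanuric acid.
(a) At 96% purity: 19,210 / 0.96 = 20,010 g product.

(b) Volume: 1580 m³ = 1,580,000 L.
(b) Hardness to add: (227 − 96) = 131 mg/L as CaCO₃ × 1,580,000 L = 207,000 g as CaCO₃.
(b) Moles of Ca²⁺ (1 mol Ca²⁺ ≡ 1 mol CaCO₃): 207,000 / 100.1 g/mol = 2068 mol.
(b) Mass of CaCl₂: 2068 × 111 = 229,500 g.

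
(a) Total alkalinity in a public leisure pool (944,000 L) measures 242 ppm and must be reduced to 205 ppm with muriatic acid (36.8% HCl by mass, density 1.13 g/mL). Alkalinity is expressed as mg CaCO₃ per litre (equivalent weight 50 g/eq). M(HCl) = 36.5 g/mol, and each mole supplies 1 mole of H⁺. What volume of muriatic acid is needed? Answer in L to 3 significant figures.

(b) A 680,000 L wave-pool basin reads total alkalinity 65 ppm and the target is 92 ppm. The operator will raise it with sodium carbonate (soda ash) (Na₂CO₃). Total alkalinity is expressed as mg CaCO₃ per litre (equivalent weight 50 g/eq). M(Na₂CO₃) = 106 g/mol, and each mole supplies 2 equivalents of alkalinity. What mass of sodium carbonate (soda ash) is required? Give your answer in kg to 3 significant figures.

(a) 61.3 L; (b) 19.5 kg

(a) Alkalinity to neutralize: (242 − 205) = 37 mg/L as CaCO₃ × 944,000 L = 34,930 g as CaCO₃.
(a) Equivalents of H⁺ required: 34,930 ÷ 50 g/eq = 698.6 eq = 698.6 mol HCl.
(a) Mass of HCl: 698.6 × 36.5 = 25,500 g.
(a) Mass of 36.8% solution: 25,500 / 0.368 = 69,290 g.
(a) Volume: 69,290 g ÷ 1.13 g/mL = 61,320 mL.

(b) Alkalinity to add: (92 − 65) = 27 mg/L as CaCO₃ × 680,000 L = 18,360 g as CaCO₃.
(b) Equivalents: 18,360 g ÷ 50 g/eq = 367.2 eq.
(b) Each mole of Na₂CO₃ supplies 2 eq, so 367.2 / 2 = 183.6 mol.
(b) Mass: 183.6 mol × 106 g/mol = 19,460 g.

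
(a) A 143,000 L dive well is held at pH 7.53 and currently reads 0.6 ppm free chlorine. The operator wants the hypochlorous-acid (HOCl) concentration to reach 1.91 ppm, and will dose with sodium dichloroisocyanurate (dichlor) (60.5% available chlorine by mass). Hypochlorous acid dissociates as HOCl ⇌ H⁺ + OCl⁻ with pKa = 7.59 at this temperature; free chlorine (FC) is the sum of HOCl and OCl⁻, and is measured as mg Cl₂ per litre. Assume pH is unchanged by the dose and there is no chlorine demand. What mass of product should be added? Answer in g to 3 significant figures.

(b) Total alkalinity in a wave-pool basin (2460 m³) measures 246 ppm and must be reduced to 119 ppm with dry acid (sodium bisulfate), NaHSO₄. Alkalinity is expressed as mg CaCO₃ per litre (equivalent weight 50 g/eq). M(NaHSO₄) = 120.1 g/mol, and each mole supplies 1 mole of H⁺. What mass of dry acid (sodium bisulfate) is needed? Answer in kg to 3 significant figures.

(a) 703 g; (b) 750 kg

(a) [OCl⁻]/[HOCl] = 10^(pH − pKa) = 10^(7.53 − 7.59) = 0.871; fraction as HOCl = 1/(1 + 0.871) = 0.5345.
(a) Free chlorine required for 1.91 ppm HOCl: 1.91 / 0.5345 = 3.574 ppm.
(a) FC to add: 3.574 − 0.6 = 2.974 mg/L as Cl₂.
(a) Cl₂ equivalent: 2.974 mg/L × 143,000 L = 425.2 g.
(a) Product at 60.5% available Cl: 425.2 / 0.605 = 702.8 g.

(b) Volume: 2460 m³ = 2,460,000 L.
(b) Alkalinity to neutralize: (246 − 119) = 127 mg/L as CaCO₃ × 2,460,000 L = 312,400 g as CaCO₃.
(b) Equivalents of H⁺ required: 312,400 ÷ 50 g/eq = 6248 eq = 6248 mol NaHSO₄.
(b) Mass of NaHSO₄: 6248 × 120.1 = 750,400 g.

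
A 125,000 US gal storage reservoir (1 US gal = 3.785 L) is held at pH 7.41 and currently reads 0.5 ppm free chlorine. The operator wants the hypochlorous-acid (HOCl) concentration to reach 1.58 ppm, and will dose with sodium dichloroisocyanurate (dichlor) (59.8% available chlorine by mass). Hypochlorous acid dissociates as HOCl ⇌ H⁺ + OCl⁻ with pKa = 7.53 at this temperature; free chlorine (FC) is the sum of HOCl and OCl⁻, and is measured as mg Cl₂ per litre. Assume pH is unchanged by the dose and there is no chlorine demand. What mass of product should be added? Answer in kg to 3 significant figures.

Volume: 125,000 US gal × 3.785 L/gal = 473,125 L.
[OCl⁻]/[HOCl] = 10^(pH − pKa) = 10^(7.41 − 7.53) = 0.7586; fraction as HOCl = 1/(1 + 0.7586) = 0.5686.
Free chlorine required for 1.58 ppm HOCl: 1.58 / 0.5686 = 2.779 ppm.
FC to add: 2.779 − 0.5 = 2.279 mg/L as Cl₂.
Cl₂ equivalent: 2.279 mg/L × 473,125 L = 1078 g.
Product at 59.8% available Cl: 1078 / 0.598 = 1803 g.

1.80 kg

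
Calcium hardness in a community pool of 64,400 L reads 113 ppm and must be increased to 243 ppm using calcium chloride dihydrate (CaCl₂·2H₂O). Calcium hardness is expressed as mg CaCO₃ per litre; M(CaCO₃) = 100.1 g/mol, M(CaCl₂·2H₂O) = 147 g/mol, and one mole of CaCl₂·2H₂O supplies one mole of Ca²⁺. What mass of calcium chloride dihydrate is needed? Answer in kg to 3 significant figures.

12.3 kg

Hardness to add: (243 − 113) = 130 mg/L as CaCO₃ × 64,400 L = 8372 g as CaCO₃.
Moles of Ca²⁺ (1 mol Ca²⁺ ≡ 1 mol CaCO₃): 8372 / 100.1 g/mol = 83.64 mol.
Mass of CaCl₂·2H₂O: 83.64 × 147 = 12,290 g.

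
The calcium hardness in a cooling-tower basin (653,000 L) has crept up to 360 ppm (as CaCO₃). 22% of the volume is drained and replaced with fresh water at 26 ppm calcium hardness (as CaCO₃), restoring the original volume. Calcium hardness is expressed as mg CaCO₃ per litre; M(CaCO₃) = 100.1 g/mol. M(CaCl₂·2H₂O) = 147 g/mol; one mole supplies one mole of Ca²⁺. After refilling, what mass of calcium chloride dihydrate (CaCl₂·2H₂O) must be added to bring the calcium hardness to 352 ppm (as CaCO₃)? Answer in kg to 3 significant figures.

62.8 kg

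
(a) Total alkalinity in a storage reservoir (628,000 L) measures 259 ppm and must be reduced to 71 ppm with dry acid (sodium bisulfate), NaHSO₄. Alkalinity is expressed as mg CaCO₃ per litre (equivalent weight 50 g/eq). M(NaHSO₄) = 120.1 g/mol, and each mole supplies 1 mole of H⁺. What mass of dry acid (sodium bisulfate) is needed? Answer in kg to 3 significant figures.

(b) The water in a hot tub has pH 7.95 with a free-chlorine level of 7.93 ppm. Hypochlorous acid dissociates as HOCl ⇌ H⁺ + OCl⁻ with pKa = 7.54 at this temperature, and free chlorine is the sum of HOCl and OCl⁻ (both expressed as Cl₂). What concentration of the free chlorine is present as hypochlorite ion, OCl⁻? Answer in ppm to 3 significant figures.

(a) Alkalinity to neutralize: (259 − 71) = 188 mg/L as CaCO₃ × 628,000 L = 118,100 g as CaCO₃.
(a) Equivalents of H⁺ required: 118,100 ÷ 50 g/eq = 2361 eq = 2361 mol NaHSO₄.
(a) Mass of NaHSO₄: 2361 × 120.1 = 283,600 g.

(b) [OCl⁻]/[HOCl] = 10^(pH − pKa) = 10^(7.95 − 7.54) = 10^0.41 = 2.57.
(b) Fraction as HOCl = 1 / (1 + 2.57) = 0.2801.
(b) OCl⁻ = (1 − 0.2801) × 7.93 ppm = 5.709 ppm.

(a) 284 kg; (b) 5.71 ppm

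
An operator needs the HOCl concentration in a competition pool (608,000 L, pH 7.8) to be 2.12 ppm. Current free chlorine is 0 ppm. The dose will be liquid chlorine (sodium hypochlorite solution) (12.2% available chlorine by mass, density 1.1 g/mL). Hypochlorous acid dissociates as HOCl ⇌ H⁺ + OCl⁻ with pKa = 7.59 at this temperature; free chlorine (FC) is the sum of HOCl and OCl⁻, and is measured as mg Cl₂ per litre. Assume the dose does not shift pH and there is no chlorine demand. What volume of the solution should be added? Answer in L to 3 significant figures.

[OCl⁻]/[HOCl] = 10^(pH − pKa) = 10^(7.8 − 7.59) = 1.622; fraction as HOCl = 1/(1 + 1.622) = 0.3814.
Free chlorine required for 2.12 ppm HOCl: 2.12 / 0.3814 = 5.558 ppm.
FC to add: 5.558 − 0 = 5.558 mg/L as Cl₂.
Cl₂ equivalent: 5.558 mg/L × 608,000 L = 3379 g.
Product at 12.2% available Cl: 3379 / 0.122 = 27,700 g.
Volume: 27,700 g ÷ 1.1 g/mL = 25,180 mL.

25.2 L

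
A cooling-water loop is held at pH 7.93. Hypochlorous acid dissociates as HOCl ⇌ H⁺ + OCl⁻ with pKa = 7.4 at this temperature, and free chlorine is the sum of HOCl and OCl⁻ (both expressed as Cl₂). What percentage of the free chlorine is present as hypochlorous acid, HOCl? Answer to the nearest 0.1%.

22.8%

[OCl⁻]/[HOCl] = 10^(pH − pKa) = 10^(7.93 − 7.4) = 10^0.53 = 3.388.
Fraction as HOCl = 1 / (1 + 3.388) = 0.2279.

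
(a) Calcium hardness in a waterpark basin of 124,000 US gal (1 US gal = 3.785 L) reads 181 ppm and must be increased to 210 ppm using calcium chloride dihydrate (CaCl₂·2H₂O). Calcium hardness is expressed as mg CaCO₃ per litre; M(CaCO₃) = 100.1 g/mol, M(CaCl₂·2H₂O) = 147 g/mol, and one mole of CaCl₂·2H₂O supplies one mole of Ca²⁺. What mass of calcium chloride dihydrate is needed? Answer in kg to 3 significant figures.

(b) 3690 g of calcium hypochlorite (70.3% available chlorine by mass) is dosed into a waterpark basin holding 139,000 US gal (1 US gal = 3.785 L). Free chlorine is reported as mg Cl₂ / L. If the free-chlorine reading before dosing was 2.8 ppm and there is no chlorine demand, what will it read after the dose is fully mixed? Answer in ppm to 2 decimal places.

(a) Volume: 124,000 US gal × 3.785 L/gal = 469,340 L.
(a) Hardness to add: (210 − 181) = 29 mg/L as CaCO₃ × 469,340 L = 13,610 g as CaCO₃.
(a) Moles of Ca²⁺ (1 mol Ca²⁺ ≡ 1 mol CaCO₃): 13,610 / 100.1 g/mol = 136 mol.
(a) Mass of CaCl₂·2H₂O: 136 × 147 = 19,990 g.

(b) Volume: 139,000 US gal × 3.785 L/gal = 526,115 L.
(b) Available chlorine delivered: 3690 g × 0.703 = 2594 g as Cl₂.
(b) Concentration rise: 2594 g / 526,115 L = 4.931 mg/L = 4.93 ppm.
(b) Final FC: 2.8 + 4.93 = 7.73 ppm.

(a) 20.0 kg; (b) 7.73 ppm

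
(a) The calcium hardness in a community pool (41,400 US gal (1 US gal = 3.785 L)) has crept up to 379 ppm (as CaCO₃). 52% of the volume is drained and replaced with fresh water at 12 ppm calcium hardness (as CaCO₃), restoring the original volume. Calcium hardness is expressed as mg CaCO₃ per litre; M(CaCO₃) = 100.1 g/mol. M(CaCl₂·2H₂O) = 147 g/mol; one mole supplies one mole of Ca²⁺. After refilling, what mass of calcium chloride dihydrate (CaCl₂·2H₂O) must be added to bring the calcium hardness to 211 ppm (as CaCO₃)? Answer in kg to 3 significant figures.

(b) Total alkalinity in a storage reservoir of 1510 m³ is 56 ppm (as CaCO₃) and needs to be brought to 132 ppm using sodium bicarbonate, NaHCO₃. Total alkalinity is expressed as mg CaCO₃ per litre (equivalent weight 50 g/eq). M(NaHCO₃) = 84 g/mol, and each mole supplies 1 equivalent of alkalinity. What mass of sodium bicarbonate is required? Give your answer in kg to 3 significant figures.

(a) 5.26 kg; (b) 193 kg

(a) Volume: 41,400 US gal × 3.785 L/gal = 156,699 L.
(a) After draining 52% and refilling: 379 × 0.48 + 12 × 0.52 = 188.16 ppm.
(a) Deficit to target: 211 − 188.16 = 22.84 mg/L.
(a) As CaCO₃: 22.84 mg/L × 156,699 L = 3579 g; ÷ 100.1 = 35.75 mol Ca²⁺.
(a) Mass: 35.75 × 147 = 5256 g.

(b) Volume: 1510 m³ = 1,510,000 L.
(b) Alkalinity to add: (132 − 56) = 76 mg/L as CaCO₃ × 1,510,000 L = 114,800 g as CaCO₃.
(b) Equivalents: 114,800 g ÷ 50 g/eq = 2295 eq.
(b) NaHCO₃ supplies 1 eq per mole → 2295 mol.
(b) Mass: 2295 mol × 84 g/mol = 192,800 g.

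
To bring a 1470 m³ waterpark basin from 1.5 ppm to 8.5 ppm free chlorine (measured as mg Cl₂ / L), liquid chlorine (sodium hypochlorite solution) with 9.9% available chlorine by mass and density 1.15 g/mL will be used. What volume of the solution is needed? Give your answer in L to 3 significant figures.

Volume: 1470 m³ = 1,470,000 L.
Chlorine deficit: 8.5 − 1.5 = 7 ppm = 7 mg/L as Cl₂.
Cl₂ equivalent needed: 7 mg/L × 1,470,000 L = 10,290,000 mg = 10,290 g.
Product at 9.9% available chlorine: 10,290 / 0.099 = 103,900 g.
Volume at density 1.15 g/mL: 103,900 g ÷ 1.15 g/mL = 90,380 mL.

90.4 L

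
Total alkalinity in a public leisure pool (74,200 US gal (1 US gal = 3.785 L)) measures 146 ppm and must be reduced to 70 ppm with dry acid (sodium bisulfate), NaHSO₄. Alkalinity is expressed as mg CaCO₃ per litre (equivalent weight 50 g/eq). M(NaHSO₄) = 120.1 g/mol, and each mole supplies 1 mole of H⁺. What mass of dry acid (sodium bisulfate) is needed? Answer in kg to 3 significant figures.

Volume: 74,200 US gal × 3.785 L/gal = 280,847 L.
Alkalinity to neutralize: (146 − 70) = 76 mg/L as CaCO₃ × 280,847 L = 21,340 g as CaCO₃.
Equivalents of H⁺ required: 21,340 ÷ 50 g/eq = 426.9 eq = 426.9 mol NaHSO₄.
Mass of NaHSO₄: 426.9 × 120.1 = 51,270 g.

51.3 kg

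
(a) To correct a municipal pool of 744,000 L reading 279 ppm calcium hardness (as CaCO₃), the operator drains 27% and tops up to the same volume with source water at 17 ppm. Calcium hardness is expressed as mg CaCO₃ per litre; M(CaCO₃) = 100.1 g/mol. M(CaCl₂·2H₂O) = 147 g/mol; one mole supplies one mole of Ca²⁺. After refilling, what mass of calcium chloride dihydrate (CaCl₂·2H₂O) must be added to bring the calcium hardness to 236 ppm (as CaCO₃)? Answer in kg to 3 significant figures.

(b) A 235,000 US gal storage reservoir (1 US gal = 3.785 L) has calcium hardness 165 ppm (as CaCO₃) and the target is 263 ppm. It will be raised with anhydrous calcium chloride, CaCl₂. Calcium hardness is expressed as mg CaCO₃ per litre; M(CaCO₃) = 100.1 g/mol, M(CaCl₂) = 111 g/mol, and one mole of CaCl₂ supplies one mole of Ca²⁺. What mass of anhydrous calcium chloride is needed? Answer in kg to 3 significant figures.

(a) After draining 27% and refilling: 279 × 0.73 + 17 × 0.27 = 208.26 ppm.
(a) Deficit to target: 236 − 208.26 = 27.74 mg/L.
(a) As CaCO₃: 27.74 mg/L × 744,000 L = 20,640 g; ÷ 100.1 = 206.2 mol Ca²⁺.
(a) Mass: 206.2 × 147 = 30,310 g.

(b) Volume: 235,000 US gal × 3.785 L/gal = 889,475 L.
(b) Hardness to add: (263 − 165) = 98 mg/L as CaCO₃ × 889,475 L = 87,170 g as CaCO₃.
(b) Moles of Ca²⁺ (1 mol Ca²⁺ ≡ 1 mol CaCO₃): 87,170 / 100.1 g/mol = 870.8 mol.
(b) Mass of CaCl₂: 870.8 × 111 = 96,660 g.

(a) 30.3 kg; (b) 96.7 kg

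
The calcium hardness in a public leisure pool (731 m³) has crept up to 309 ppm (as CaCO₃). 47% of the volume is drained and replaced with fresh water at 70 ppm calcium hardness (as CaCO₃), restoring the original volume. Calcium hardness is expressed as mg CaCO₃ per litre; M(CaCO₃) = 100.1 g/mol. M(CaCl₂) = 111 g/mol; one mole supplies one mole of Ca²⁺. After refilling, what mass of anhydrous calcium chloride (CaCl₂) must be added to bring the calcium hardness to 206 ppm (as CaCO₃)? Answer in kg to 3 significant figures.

7.56 kg

Volume: 731 m³ = 731,000 L.
After draining 47% and refilling: 309 × 0.53 + 70 × 0.47 = 196.67 ppm.
Deficit to target: 206 − 196.67 = 9.33 mg/L.
As CaCO₃: 9.33 mg/L × 731,000 L = 6820 g; ÷ 100.1 = 68.13 mol Ca²⁺.
Mass: 68.13 × 111 = 7563 g.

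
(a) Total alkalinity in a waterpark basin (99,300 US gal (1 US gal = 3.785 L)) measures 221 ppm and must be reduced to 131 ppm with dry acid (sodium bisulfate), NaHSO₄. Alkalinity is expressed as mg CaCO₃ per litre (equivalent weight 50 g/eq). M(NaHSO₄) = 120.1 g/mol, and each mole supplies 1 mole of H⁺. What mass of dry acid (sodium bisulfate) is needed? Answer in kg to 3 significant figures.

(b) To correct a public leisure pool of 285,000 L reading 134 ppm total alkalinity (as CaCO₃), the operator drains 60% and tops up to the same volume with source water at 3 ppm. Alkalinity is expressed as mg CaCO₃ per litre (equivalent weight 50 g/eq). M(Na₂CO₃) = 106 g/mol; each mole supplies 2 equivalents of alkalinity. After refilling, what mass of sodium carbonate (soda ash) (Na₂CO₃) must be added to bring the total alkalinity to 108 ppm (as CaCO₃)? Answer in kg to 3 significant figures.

(a) 81.3 kg; (b) 15.9 kg

(a) Volume: 99,300 US gal × 3.785 L/gal = 375,850 L.
(a) Alkalinity to neutralize: (221 − 131) = 90 mg/L as CaCO₃ × 375,850 L = 33,830 g as CaCO₃.
(a) Equivalents of H⁺ required: 33,830 ÷ 50 g/eq = 676.5 eq = 676.5 mol NaHSO₄.
(a) Mass of NaHSO₄: 676.5 × 120.1 = 81,250 g.

(b) After draining 60% and refilling: 134 × 0.40 + 3 × 0.60 = 55.4 ppm.
(b) Deficit to target: 108 − 55.4 = 52.6 mg/L.
(b) As CaCO₃: 52.6 mg/L × 285,000 L = 14,990 g; ÷ 50 g/eq ÷ 2 = 149.9 mol Na₂CO₃.
(b) Mass: 149.9 × 106 = 15,890 g.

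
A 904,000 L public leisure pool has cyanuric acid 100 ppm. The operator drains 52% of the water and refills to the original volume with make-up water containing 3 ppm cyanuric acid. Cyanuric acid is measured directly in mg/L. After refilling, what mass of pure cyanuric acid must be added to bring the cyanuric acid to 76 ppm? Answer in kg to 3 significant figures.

After draining 52% and refilling: 100 × 0.48 + 3 × 0.52 = 49.56 ppm.
Deficit to target: 76 − 49.56 = 26.44 mg/L.
Mass: 26.44 mg/L × 904,000 L = 23,900 g cyanuric acid.

23.9 kg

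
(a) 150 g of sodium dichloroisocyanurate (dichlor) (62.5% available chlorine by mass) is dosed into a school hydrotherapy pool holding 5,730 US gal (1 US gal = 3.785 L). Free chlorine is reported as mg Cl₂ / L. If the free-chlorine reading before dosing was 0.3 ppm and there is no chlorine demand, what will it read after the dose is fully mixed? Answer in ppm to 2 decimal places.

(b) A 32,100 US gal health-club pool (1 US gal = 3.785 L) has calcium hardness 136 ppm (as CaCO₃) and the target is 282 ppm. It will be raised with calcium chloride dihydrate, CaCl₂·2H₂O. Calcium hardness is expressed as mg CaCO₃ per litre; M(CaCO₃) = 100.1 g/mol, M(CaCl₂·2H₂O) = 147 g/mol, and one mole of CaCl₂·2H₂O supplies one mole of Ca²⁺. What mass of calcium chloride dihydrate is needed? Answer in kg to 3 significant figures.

(a) 4.62 ppm; (b) 26.0 kg

(a) Volume: 5,730 US gal × 3.785 L/gal = 21,688 L.
(a) Available chlorine delivered: 150 g × 0.625 = 93.75 g as Cl₂.
(a) Concentration rise: 93.75 g / 21,688 L = 4.323 mg/L = 4.32 ppm.
(a) Final FC: 0.3 + 4.32 = 4.62 ppm.

(b) Volume: 32,100 US gal × 3.785 L/gal = 121,498 L.
(b) Hardness to add: (282 − 136) = 146 mg/L as CaCO₃ × 121,498 L = 17,740 g as CaCO₃.
(b) Moles of Ca²⁺ (1 mol Ca²⁺ ≡ 1 mol CaCO₃): 17,740 / 100.1 g/mol = 177.2 mol.
(b) Mass of CaCl₂·2H₂O: 177.2 × 147 = 26,050 g.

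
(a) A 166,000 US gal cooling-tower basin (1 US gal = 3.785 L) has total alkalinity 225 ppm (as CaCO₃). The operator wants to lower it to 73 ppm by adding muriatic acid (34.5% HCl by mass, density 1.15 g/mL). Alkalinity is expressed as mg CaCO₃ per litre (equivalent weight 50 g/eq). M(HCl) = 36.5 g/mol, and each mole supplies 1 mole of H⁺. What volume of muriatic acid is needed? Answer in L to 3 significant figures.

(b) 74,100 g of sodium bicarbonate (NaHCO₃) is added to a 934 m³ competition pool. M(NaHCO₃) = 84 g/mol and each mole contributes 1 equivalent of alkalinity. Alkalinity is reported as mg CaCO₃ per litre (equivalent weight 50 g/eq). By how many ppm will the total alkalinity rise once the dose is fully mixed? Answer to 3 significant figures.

(a) 176 L; (b) 47.2 ppm

(a) Volume: 166,000 US gal × 3.785 L/gal = 628,310 L.
(a) Alkalinity to neutralize: (225 − 73) = 152 mg/L as CaCO₃ × 628,310 L = 95,500 g as CaCO₃.
(a) Equivalents of H⁺ required: 95,500 ÷ 50 g/eq = 1910 eq = 1910 mol HCl.
(a) Mass of HCl: 1910 × 36.5 = 69,720 g.
(a) Mass of 34.5% solution: 69,720 / 0.345 = 202,100 g.
(a) Volume: 202,100 g ÷ 1.15 g/mL = 175,700 mL.

(b) Volume: 934 m³ = 934,000 L.
(b) Moles of NaHCO₃: 74,100 g ÷ 84 g/mol = 882.1 mol → 882.1 eq of alkalinity.
(b) As CaCO₃: 882.1 eq × 50 g/eq = 44,110 g.
(b) Rise: 44,110 g / 934,000 L × 1000 = 47.22 mg/L.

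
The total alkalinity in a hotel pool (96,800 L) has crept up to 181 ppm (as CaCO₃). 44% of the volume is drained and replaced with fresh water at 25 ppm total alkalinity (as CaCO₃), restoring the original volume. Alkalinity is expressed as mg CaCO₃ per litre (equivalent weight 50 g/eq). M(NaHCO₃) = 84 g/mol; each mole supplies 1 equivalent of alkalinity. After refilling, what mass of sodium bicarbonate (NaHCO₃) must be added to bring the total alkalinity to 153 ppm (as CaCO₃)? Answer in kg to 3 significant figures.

After draining 44% and refilling: 181 × 0.56 + 25 × 0.44 = 112.36 ppm.
Deficit to target: 153 − 112.36 = 40.64 mg/L.
As CaCO₃: 40.64 mg/L × 96,800 L = 3934 g; ÷ 50 g/eq ÷ 1 = 78.68 mol NaHCO₃.
Mass: 78.68 × 84 = 6609 g.

6.61 kg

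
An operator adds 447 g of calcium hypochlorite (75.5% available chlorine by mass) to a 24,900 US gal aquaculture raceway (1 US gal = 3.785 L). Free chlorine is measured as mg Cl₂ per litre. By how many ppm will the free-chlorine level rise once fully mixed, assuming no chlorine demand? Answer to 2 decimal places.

3.58 ppm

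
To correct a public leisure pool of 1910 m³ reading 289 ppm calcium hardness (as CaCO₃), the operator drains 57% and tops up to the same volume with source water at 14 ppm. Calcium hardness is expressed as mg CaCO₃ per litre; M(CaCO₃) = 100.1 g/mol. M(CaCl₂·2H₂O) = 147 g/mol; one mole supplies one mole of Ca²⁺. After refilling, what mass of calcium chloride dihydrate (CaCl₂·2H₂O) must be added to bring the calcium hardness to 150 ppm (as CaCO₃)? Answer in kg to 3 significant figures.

49.8 kg

Volume: 1910 m³ = 1,910,000 L.
After draining 57% and refilling: 289 × 0.43 + 14 × 0.57 = 132.25 ppm.
Deficit to target: 150 − 132.25 = 17.75 mg/L.
As CaCO₃: 17.75 mg/L × 1,910,000 L = 33,900 g; ÷ 100.1 = 338.7 mol Ca²⁺.
Mass: 338.7 × 147 = 49,790 g.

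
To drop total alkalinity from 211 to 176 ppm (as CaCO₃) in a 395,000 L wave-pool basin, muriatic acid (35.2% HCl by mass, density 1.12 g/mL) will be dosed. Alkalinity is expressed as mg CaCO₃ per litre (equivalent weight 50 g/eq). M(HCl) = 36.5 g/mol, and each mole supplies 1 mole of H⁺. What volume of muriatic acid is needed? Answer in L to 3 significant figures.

Alkalinity to neutralize: (211 − 176) = 35 mg/L as CaCO₃ × 395,000 L = 13,820 g as CaCO₃.
Equivalents of H⁺ required: 13,820 ÷ 50 g/eq = 276.5 eq = 276.5 mol HCl.
Mass of HCl: 276.5 × 36.5 = 10,090 g.
Mass of 35.2% solution: 10,090 / 0.352 = 28,670 g.
Volume: 28,670 g ÷ 1.12 g/mL = 25,600 mL.

25.6 L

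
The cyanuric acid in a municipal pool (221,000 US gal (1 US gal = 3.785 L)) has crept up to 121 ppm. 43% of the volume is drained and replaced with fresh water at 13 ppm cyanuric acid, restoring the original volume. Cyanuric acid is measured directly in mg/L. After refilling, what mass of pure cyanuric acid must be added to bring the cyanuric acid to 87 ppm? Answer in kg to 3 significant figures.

10.4 kg

Volume: 221,000 US gal × 3.785 L/gal = 836,485 L.
After draining 43% and refilling: 121 × 0.57 + 13 × 0.43 = 74.56 ppm.
Deficit to target: 87 − 74.56 = 12.44 mg/L.
Mass: 12.44 mg/L × 836,485 L = 10,410 g cyanuric acid.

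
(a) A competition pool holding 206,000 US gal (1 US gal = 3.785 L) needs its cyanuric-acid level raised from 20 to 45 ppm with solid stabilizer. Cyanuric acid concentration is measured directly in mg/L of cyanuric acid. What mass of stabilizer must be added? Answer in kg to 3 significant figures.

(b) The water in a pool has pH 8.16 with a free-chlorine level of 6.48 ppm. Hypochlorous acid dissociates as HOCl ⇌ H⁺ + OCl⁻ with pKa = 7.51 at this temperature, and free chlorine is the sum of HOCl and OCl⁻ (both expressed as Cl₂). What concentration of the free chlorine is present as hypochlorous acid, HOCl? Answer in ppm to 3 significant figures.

(a) Volume: 206,000 US gal × 3.785 L/gal = 779,710 L.
(a) CYA to add: (45 − 20) = 25 mg/L × 779,710 L = 19,490 g cyanuric acid.

(b) [OCl⁻]/[HOCl] = 10^(pH − pKa) = 10^(8.16 − 7.51) = 10^0.65 = 4.467.
(b) Fraction as HOCl = 1 / (1 + 4.467) = 0.1829.
(b) HOCl = 0.1829 × 6.48 ppm = 1.185 ppm.

(a) 19.5 kg; (b) 1.19 ppm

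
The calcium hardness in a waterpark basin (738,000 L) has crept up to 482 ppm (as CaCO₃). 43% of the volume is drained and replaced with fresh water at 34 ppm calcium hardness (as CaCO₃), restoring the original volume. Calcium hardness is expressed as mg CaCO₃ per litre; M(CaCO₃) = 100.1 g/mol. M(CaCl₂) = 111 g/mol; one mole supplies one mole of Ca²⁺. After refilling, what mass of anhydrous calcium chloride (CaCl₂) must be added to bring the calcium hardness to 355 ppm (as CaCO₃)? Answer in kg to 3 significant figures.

53.7 kg

After draining 43% and refilling: 482 × 0.57 + 34 × 0.43 = 289.36 ppm.
Deficit to target: 355 − 289.36 = 65.64 mg/L.
As CaCO₃: 65.64 mg/L × 738,000 L = 48,440 g; ÷ 100.1 = 483.9 mol Ca²⁺.
Mass: 483.9 × 111 = 53,720 g.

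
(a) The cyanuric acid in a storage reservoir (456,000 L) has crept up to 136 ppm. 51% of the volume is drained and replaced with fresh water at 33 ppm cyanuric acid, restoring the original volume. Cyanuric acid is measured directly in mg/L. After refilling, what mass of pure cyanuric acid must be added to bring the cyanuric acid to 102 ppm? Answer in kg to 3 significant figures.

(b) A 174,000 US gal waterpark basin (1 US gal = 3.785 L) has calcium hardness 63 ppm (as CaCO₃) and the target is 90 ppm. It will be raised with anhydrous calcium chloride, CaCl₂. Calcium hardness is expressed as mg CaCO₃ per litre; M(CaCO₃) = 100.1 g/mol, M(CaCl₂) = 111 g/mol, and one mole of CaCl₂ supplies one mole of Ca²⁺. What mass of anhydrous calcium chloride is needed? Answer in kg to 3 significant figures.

(a) After draining 51% and refilling: 136 × 0.49 + 33 × 0.51 = 83.47 ppm.
(a) Deficit to target: 102 − 83.47 = 18.53 mg/L.
(a) Mass: 18.53 mg/L × 456,000 L = 8450 g cyanuric acid.

(b) Volume: 174,000 US gal × 3.785 L/gal = 658,590 L.
(b) Hardness to add: (90 − 63) = 27 mg/L as CaCO₃ × 658,590 L = 17,780 g as CaCO₃.
(b) Moles of Ca²⁺ (1 mol Ca²⁺ ≡ 1 mol CaCO₃): 17,780 / 100.1 g/mol = 177.6 mol.
(b) Mass of CaCl₂: 177.6 × 111 = 19,720 g.

(a) 8.45 kg; (b) 19.7 kg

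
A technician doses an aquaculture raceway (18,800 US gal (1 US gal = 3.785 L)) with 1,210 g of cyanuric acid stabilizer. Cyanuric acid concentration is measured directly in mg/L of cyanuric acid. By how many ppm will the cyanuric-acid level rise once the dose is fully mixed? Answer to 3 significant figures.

Volume: 18,800 US gal × 3.785 L/gal = 71,158 L.
Rise: 1,210 g / 71,158 L × 1000 = 17 mg/L.

17.0 ppm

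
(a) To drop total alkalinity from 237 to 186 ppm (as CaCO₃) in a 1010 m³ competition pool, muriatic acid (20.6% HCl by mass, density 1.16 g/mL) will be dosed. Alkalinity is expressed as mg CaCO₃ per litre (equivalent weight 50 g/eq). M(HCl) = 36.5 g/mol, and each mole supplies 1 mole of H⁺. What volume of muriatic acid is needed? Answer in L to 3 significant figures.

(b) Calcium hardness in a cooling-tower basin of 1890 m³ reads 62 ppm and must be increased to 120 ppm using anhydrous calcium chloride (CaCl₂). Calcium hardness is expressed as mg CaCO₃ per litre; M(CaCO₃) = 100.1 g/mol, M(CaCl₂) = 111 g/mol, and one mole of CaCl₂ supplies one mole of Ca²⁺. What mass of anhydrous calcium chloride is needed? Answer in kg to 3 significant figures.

(a) Volume: 1010 m³ = 1,010,000 L.
(a) Alkalinity to neutralize: (237 − 186) = 51 mg/L as CaCO₃ × 1,010,000 L = 51,510 g as CaCO₃.
(a) Equivalents of H⁺ required: 51,510 ÷ 50 g/eq = 1030 eq = 1030 mol HCl.
(a) Mass of HCl: 1030 × 36.5 = 37,600 g.
(a) Mass of 20.6% solution: 37,600 / 0.206 = 182,500 g.
(a) Volume: 182,500 g ÷ 1.16 g/mL = 157,400 mL.

(b) Volume: 1890 m³ = 1,890,000 L.
(b) Hardness to add: (120 − 62) = 58 mg/L as CaCO₃ × 1,890,000 L = 109,600 g as CaCO₃.
(b) Moles of Ca²⁺ (1 mol Ca²⁺ ≡ 1 mol CaCO₃): 109,600 / 100.1 g/mol = 1095 mol.
(b) Mass of CaCl₂: 1095 × 111 = 121,600 g.

(a) 157 L; (b) 122 kg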